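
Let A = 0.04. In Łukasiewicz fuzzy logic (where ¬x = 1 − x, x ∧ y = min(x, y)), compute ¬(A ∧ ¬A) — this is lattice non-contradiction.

0.96

¬A = 1 − 0.04 = 0.96
A ∧ ¬A = min(0.04, 0.96) = 0.04
¬(A ∧ ¬A) = 1 − 0.04 = 0.96
(The value 0.96 < 1 shows this instance is not satisfied; not a Ł∞-tautology — its value is 1 − min(a, 1−a).)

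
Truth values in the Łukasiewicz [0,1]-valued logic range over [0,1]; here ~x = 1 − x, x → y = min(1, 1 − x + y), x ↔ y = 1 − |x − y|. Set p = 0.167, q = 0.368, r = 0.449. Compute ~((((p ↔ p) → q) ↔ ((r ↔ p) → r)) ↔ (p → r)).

0.363

p ↔ p = 1 − |0.167 − 0.167| = 1 − 0.000 = 1.000
(p ↔ p) → q = min(1, 1 − 1.000 + 0.368) = min(1, 0.368) = 0.368
r ↔ p = 1 − |0.449 − 0.167| = 1 − 0.282 = 0.718
(r ↔ p) → r = min(1, 1 − 0.718 + 0.449) = min(1, 0.731) = 0.731
((p ↔ p) → q) ↔ ((r ↔ p) → r) = 1 − |0.368 − 0.731| = 1 − 0.363 = 0.637
p → r = min(1, 1 − 0.167 + 0.449) = min(1, 1.282) = 1.000
(((p ↔ p) → q) ↔ ((r ↔ p) → r)) ↔ (p → r) = 1 − |0.637 − 1.000| = 1 − 0.363 = 0.637
~((((p ↔ p) → q) ↔ ((r ↔ p) → r)) ↔ (p → r)) = 1 − 0.637 = 0.363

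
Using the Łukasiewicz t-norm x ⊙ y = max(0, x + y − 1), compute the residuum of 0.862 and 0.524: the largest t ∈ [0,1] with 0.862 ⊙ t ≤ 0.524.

The residuum of the Łukasiewicz t-norm gives the supremum: min(1, 1 − 0.862 + 0.524).
1 − 0.862 + 0.524 = 0.662, so t = min(1, 0.662) = 0.662.
Check: 0.862 ⊙ 0.662 = max(0, 0.524) = 0.524 ≤ 0.524.

0.662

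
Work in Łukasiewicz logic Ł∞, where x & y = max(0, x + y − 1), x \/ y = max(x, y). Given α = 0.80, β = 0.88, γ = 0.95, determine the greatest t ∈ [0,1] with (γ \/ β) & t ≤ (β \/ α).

γ \/ β = max(0.95, 0.88) = 0.95
So the left factor is γ \/ β = 0.95.
β \/ α = max(0.88, 0.80) = 0.88
So the right-hand bound is β \/ α = 0.88.
The residuum of the Łukasiewicz t-norm gives the supremum: min(1, 1 − 0.95 + 0.88).
1 − 0.95 + 0.88 = 0.93, so t = min(1, 0.93) = 0.93.
Check: 0.95 & 0.93 = max(0, 0.88) = 0.88 ≤ 0.88.

0.93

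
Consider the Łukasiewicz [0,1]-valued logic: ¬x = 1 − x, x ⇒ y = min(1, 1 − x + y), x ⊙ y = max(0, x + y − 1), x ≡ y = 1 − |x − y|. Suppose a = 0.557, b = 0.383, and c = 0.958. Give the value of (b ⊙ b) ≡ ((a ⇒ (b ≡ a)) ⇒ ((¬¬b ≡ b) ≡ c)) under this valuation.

0.042

b ⊙ b = max(0, 0.383 + 0.383 − 1) = max(0, -0.234) = 0.000
b ≡ a = 1 − |0.383 − 0.557| = 1 − 0.174 = 0.826
a ⇒ (b ≡ a) = min(1, 1 − 0.557 + 0.826) = min(1, 1.269) = 1.000
¬b = 1 − 0.383 = 0.617
¬¬b = 1 − 0.617 = 0.383
¬¬b ≡ b = 1 − |0.383 − 0.383| = 1 − 0.000 = 1.000
(¬¬b ≡ b) ≡ c = 1 − |1.000 − 0.958| = 1 − 0.042 = 0.958
(a ⇒ (b ≡ a)) ⇒ ((¬¬b ≡ b) ≡ c) = min(1, 1 − 1.000 + 0.958) = min(1, 0.958) = 0.958
(b ⊙ b) ≡ ((a ⇒ (b ≡ a)) ⇒ ((¬¬b ≡ b) ≡ c)) = 1 − |0.000 − 0.958| = 1 − 0.958 = 0.042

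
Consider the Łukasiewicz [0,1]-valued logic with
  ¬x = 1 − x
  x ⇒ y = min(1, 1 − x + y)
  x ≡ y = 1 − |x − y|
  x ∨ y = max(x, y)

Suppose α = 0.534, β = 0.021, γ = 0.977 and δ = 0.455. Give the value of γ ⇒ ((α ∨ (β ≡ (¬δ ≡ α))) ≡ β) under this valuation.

0.510

¬δ = 1 − 0.455 = 0.545
¬δ ≡ α = 1 − |0.545 − 0.534| = 1 − 0.011 = 0.989
β ≡ (¬δ ≡ α) = 1 − |0.021 − 0.989| = 1 − 0.968 = 0.032
α ∨ (β ≡ (¬δ ≡ α)) = max(0.534, 0.032) = 0.534
(α ∨ (β ≡ (¬δ ≡ α))) ≡ β = 1 − |0.534 − 0.021| = 1 − 0.513 = 0.487
γ ⇒ ((α ∨ (β ≡ (¬δ ≡ α))) ≡ β) = min(1, 1 − 0.977 + 0.487) = min(1, 0.510) = 0.510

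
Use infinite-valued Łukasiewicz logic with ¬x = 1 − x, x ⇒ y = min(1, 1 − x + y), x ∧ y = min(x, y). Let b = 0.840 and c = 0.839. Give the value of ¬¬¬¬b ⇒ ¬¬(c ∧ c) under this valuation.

0.999

¬b = 1 − 0.840 = 0.160
¬¬b = 1 − 0.160 = 0.840
¬¬¬b = 1 − 0.840 = 0.160
¬¬¬¬b = 1 − 0.160 = 0.840
c ∧ c = min(0.839, 0.839) = 0.839
¬(c ∧ c) = 1 − 0.839 = 0.161
¬¬(c ∧ c) = 1 − 0.161 = 0.839
¬¬¬¬b ⇒ ¬¬(c ∧ c) = min(1, 1 − 0.840 + 0.839) = min(1, 0.999) = 0.999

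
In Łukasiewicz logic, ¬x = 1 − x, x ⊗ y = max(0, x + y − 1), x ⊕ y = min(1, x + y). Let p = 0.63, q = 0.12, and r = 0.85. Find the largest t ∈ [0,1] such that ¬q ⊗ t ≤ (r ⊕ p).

1.00

¬q = 1 − 0.12 = 0.88
So the left factor is ¬q = 0.88.
r ⊕ p = min(1, 0.85 + 0.63) = min(1, 1.48) = 1.00
So the right-hand bound is r ⊕ p = 1.00.
The residuum of the Łukasiewicz t-norm gives the supremum: min(1, 1 − 0.88 + 1.00).
1 − 0.88 + 1.00 = 1.12, so t = min(1, 1.12) = 1.00.
Check: 0.88 ⊗ 1.00 = max(0, 0.88) = 0.88 ≤ 1.00.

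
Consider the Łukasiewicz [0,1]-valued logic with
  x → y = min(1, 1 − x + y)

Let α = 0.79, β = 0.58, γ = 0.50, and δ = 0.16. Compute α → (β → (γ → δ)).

γ → δ = min(1, 1 − 0.50 + 0.16) = min(1, 0.66) = 0.66
β → (γ → δ) = min(1, 1 − 0.58 + 0.66) = min(1, 1.08) = 1.00
α → (β → (γ → δ)) = min(1, 1 − 0.79 + 1.00) = min(1, 1.21) = 1.00

1.00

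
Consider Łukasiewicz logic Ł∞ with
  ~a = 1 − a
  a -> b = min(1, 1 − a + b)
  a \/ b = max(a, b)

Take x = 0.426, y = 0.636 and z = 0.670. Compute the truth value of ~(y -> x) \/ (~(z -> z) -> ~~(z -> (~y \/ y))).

y -> x = min(1, 1 − 0.636 + 0.426) = min(1, 0.790) = 0.790
~(y -> x) = 1 − 0.790 = 0.210
z -> z = min(1, 1 − 0.670 + 0.670) = min(1, 1.000) = 1.000
~(z -> z) = 1 − 1.000 = 0.000
~y = 1 − 0.636 = 0.364
~y \/ y = max(0.364, 0.636) = 0.636
z -> (~y \/ y) = min(1, 1 − 0.670 + 0.636) = min(1, 0.966) = 0.966
~(z -> (~y \/ y)) = 1 − 0.966 = 0.034
~~(z -> (~y \/ y)) = 1 − 0.034 = 0.966
~(z -> z) -> ~~(z -> (~y \/ y)) = min(1, 1 − 0.000 + 0.966) = min(1, 1.966) = 1.000
~(y -> x) \/ (~(z -> z) -> ~~(z -> (~y \/ y))) = max(0.210, 1.000) = 1.000

1.000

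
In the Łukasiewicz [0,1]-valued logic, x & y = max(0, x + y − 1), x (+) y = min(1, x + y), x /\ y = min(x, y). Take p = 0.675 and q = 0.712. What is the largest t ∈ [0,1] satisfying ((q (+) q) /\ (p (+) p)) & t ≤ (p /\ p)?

q (+) q = min(1, 0.712 + 0.712) = min(1, 1.424) = 1.000
p (+) p = min(1, 0.675 + 0.675) = min(1, 1.350) = 1.000
(q (+) q) /\ (p (+) p) = min(1.000, 1.000) = 1.000
So the left factor is (q (+) q) /\ (p (+) p) = 1.000.
p /\ p = min(0.675, 0.675) = 0.675
So the right-hand bound is p /\ p = 0.675.
The residuum of the Łukasiewicz t-norm gives the supremum: min(1, 1 − 1.000 + 0.675).
1 − 1.000 + 0.675 = 0.675, so t = min(1, 0.675) = 0.675.
Check: 1.000 & 0.675 = max(0, 0.675) = 0.675 ≤ 0.675.

0.675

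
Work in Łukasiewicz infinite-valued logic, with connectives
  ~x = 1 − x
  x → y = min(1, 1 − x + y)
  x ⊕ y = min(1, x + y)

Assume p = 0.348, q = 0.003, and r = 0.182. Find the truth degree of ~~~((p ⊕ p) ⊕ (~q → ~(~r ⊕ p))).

0.301

p ⊕ p = min(1, 0.348 + 0.348) = min(1, 0.696) = 0.696
~q = 1 − 0.003 = 0.997
~r = 1 − 0.182 = 0.818
~r ⊕ p = min(1, 0.818 + 0.348) = min(1, 1.166) = 1.000
~(~r ⊕ p) = 1 − 1.000 = 0.000
~q → ~(~r ⊕ p) = min(1, 1 − 0.997 + 0.000) = min(1, 0.003) = 0.003
(p ⊕ p) ⊕ (~q → ~(~r ⊕ p)) = min(1, 0.696 + 0.003) = min(1, 0.699) = 0.699
~((p ⊕ p) ⊕ (~q → ~(~r ⊕ p))) = 1 − 0.699 = 0.301
~~((p ⊕ p) ⊕ (~q → ~(~r ⊕ p))) = 1 − 0.301 = 0.699
~~~((p ⊕ p) ⊕ (~q → ~(~r ⊕ p))) = 1 − 0.699 = 0.301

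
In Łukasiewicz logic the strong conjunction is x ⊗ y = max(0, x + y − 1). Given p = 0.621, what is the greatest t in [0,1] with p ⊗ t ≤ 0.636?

The residuum of the Łukasiewicz t-norm gives the supremum: min(1, 1 − 0.621 + 0.636).
1 − 0.621 + 0.636 = 1.015, so t = min(1, 1.015) = 1.000.
Check: 0.621 ⊗ 1.000 = max(0, 0.621) = 0.621 ≤ 0.636.

1.000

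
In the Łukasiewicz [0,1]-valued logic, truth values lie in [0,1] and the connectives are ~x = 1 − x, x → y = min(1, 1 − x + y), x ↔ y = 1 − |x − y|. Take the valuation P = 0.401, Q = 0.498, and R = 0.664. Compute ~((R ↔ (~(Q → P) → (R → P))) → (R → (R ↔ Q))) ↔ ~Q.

0.498

Q → P = min(1, 1 − 0.498 + 0.401) = min(1, 0.903) = 0.903
~(Q → P) = 1 − 0.903 = 0.097
R → P = min(1, 1 − 0.664 + 0.401) = min(1, 0.737) = 0.737
~(Q → P) → (R → P) = min(1, 1 − 0.097 + 0.737) = min(1, 1.640) = 1.000
R ↔ (~(Q → P) → (R → P)) = 1 − |0.664 − 1.000| = 1 − 0.336 = 0.664
R ↔ Q = 1 − |0.664 − 0.498| = 1 − 0.166 = 0.834
R → (R ↔ Q) = min(1, 1 − 0.664 + 0.834) = min(1, 1.170) = 1.000
(R ↔ (~(Q → P) → (R → P))) → (R → (R ↔ Q)) = min(1, 1 − 0.664 + 1.000) = min(1, 1.336) = 1.000
~((R ↔ (~(Q → P) → (R → P))) → (R → (R ↔ Q))) = 1 − 1.000 = 0.000
~Q = 1 − 0.498 = 0.502
~((R ↔ (~(Q → P) → (R → P))) → (R → (R ↔ Q))) ↔ ~Q = 1 − |0.000 − 0.502| = 1 − 0.502 = 0.498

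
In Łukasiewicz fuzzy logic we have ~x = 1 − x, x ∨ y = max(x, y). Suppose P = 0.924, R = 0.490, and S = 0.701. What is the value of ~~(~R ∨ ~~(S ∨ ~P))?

~R = 1 − 0.490 = 0.510
~P = 1 − 0.924 = 0.076
S ∨ ~P = max(0.701, 0.076) = 0.701
~(S ∨ ~P) = 1 − 0.701 = 0.299
~~(S ∨ ~P) = 1 − 0.299 = 0.701
~R ∨ ~~(S ∨ ~P) = max(0.510, 0.701) = 0.701
~(~R ∨ ~~(S ∨ ~P)) = 1 − 0.701 = 0.299
~~(~R ∨ ~~(S ∨ ~P)) = 1 − 0.299 = 0.701

0.701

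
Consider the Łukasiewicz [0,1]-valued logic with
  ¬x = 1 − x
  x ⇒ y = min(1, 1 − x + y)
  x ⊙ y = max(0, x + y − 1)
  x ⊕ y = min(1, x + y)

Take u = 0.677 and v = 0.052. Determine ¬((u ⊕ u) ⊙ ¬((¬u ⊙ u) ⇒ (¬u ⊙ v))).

1.000

u ⊕ u = min(1, 0.677 + 0.677) = min(1, 1.354) = 1.000
¬u = 1 − 0.677 = 0.323
¬u ⊙ u = max(0, 0.323 + 0.677 − 1) = max(0, 0.000) = 0.000
¬u ⊙ v = max(0, 0.323 + 0.052 − 1) = max(0, -0.625) = 0.000
(¬u ⊙ u) ⇒ (¬u ⊙ v) = min(1, 1 − 0.000 + 0.000) = min(1, 1.000) = 1.000
¬((¬u ⊙ u) ⇒ (¬u ⊙ v)) = 1 − 1.000 = 0.000
(u ⊕ u) ⊙ ¬((¬u ⊙ u) ⇒ (¬u ⊙ v)) = max(0, 1.000 + 0.000 − 1) = max(0, 0.000) = 0.000
¬((u ⊕ u) ⊙ ¬((¬u ⊙ u) ⇒ (¬u ⊙ v))) = 1 − 0.000 = 1.000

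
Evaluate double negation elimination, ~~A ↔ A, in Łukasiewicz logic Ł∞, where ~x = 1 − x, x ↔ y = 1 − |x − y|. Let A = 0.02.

~A = 1 − 0.02 = 0.98
~~A = 1 − 0.98 = 0.02
~~A ↔ A = 1 − |0.02 − 0.02| = 1 − 0.00 = 1.00
(As expected: always 1 in Ł∞ since negation is involutive.)

1.00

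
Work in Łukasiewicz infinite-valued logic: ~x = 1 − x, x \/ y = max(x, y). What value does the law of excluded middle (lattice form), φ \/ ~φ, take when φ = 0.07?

~φ = 1 − 0.07 = 0.93
φ \/ ~φ = max(0.07, 0.93) = 0.93
(The value 0.93 < 1 shows this instance is not satisfied; not a Ł∞-tautology — its value is max(a, 1−a).)

0.93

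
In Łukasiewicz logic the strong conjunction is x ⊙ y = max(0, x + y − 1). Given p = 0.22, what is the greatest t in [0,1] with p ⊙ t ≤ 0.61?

1.00

The residuum of the Łukasiewicz t-norm gives the supremum: min(1, 1 − 0.22 + 0.61).
1 − 0.22 + 0.61 = 1.39, so t = min(1, 1.39) = 1.00.
Check: 0.22 ⊙ 1.00 = max(0, 0.22) = 0.22 ≤ 0.61.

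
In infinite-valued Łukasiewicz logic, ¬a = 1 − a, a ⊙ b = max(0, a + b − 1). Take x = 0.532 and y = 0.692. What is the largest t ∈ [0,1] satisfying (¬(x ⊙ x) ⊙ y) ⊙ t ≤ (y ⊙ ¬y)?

x ⊙ x = max(0, 0.532 + 0.532 − 1) = max(0, 0.064) = 0.064
¬(x ⊙ x) = 1 − 0.064 = 0.936
¬(x ⊙ x) ⊙ y = max(0, 0.936 + 0.692 − 1) = max(0, 0.628) = 0.628
So the left factor is ¬(x ⊙ x) ⊙ y = 0.628.
¬y = 1 − 0.692 = 0.308
y ⊙ ¬y = max(0, 0.692 + 0.308 − 1) = max(0, 0.000) = 0.000
So the right-hand bound is y ⊙ ¬y = 0.000.
The residuum of the Łukasiewicz t-norm gives the supremum: min(1, 1 − 0.628 + 0.000).
1 − 0.628 + 0.000 = 0.372, so t = min(1, 0.372) = 0.372.
Check: 0.628 ⊙ 0.372 = max(0, 0.000) = 0.000 ≤ 0.000.

0.372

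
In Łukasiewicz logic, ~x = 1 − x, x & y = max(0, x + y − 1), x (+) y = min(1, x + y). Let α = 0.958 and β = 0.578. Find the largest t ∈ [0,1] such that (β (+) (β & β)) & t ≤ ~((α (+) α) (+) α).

0.266

β & β = max(0, 0.578 + 0.578 − 1) = max(0, 0.156) = 0.156
β (+) (β & β) = min(1, 0.578 + 0.156) = min(1, 0.734) = 0.734
So the left factor is β (+) (β & β) = 0.734.
α (+) α = min(1, 0.958 + 0.958) = min(1, 1.916) = 1.000
(α (+) α) (+) α = min(1, 1.000 + 0.958) = min(1, 1.958) = 1.000
~((α (+) α) (+) α) = 1 − 1.000 = 0.000
So the right-hand bound is ~((α (+) α) (+) α) = 0.000.
The residuum of the Łukasiewicz t-norm gives the supremum: min(1, 1 − 0.734 + 0.000).
1 − 0.734 + 0.000 = 0.266, so t = min(1, 0.266) = 0.266.
Check: 0.734 & 0.266 = max(0, 0.000) = 0.000 ≤ 0.000.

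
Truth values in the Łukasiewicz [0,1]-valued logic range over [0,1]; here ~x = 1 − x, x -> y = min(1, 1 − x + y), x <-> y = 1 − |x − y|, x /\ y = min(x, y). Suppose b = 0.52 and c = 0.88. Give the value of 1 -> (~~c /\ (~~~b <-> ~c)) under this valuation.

0.64

~c = 1 − 0.88 = 0.12
~~c = 1 − 0.12 = 0.88
~b = 1 − 0.52 = 0.48
~~b = 1 − 0.48 = 0.52
~~~b = 1 − 0.52 = 0.48
~~~b <-> ~c = 1 − |0.48 − 0.12| = 1 − 0.36 = 0.64
~~c /\ (~~~b <-> ~c) = min(0.88, 0.64) = 0.64
1 -> (~~c /\ (~~~b <-> ~c)) = min(1, 1 − 1.00 + 0.64) = min(1, 0.64) = 0.64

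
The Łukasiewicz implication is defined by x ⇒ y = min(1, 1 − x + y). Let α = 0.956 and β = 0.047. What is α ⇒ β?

α ⇒ β = min(1, 1 − 0.956 + 0.047) = min(1, 0.091) = 0.091
For comparison, the Gödel implication (1 if x ≤ y else y) would give 0.047.

0.091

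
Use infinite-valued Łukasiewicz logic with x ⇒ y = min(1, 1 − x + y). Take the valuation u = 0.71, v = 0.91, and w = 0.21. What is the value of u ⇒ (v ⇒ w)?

0.59

v ⇒ w = min(1, 1 − 0.91 + 0.21) = min(1, 0.30) = 0.30
u ⇒ (v ⇒ w) = min(1, 1 − 0.71 + 0.30) = min(1, 0.59) = 0.59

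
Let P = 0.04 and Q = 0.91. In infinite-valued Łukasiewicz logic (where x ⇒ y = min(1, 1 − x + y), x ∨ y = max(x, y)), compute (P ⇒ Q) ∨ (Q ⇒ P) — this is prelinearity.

1.00

P ⇒ Q = min(1, 1 − 0.04 + 0.91) = min(1, 1.87) = 1.00
Q ⇒ P = min(1, 1 − 0.91 + 0.04) = min(1, 0.13) = 0.13
(P ⇒ Q) ∨ (Q ⇒ P) = max(1.00, 0.13) = 1.00
(As expected: a Ł∞-tautology — holds in every MV-chain.)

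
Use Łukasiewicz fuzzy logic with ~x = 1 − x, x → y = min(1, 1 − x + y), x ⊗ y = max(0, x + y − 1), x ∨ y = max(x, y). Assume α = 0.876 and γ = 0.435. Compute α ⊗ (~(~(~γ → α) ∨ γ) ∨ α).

0.752

~γ = 1 − 0.435 = 0.565
~γ → α = min(1, 1 − 0.565 + 0.876) = min(1, 1.311) = 1.000
~(~γ → α) = 1 − 1.000 = 0.000
~(~γ → α) ∨ γ = max(0.000, 0.435) = 0.435
~(~(~γ → α) ∨ γ) = 1 − 0.435 = 0.565
~(~(~γ → α) ∨ γ) ∨ α = max(0.565, 0.876) = 0.876
α ⊗ (~(~(~γ → α) ∨ γ) ∨ α) = max(0, 0.876 + 0.876 − 1) = max(0, 0.752) = 0.752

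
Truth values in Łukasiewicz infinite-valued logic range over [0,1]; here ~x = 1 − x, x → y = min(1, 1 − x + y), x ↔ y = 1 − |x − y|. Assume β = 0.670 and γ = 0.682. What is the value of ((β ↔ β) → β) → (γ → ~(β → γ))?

0.648

β ↔ β = 1 − |0.670 − 0.670| = 1 − 0.000 = 1.000
(β ↔ β) → β = min(1, 1 − 1.000 + 0.670) = min(1, 0.670) = 0.670
β → γ = min(1, 1 − 0.670 + 0.682) = min(1, 1.012) = 1.000
~(β → γ) = 1 − 1.000 = 0.000
γ → ~(β → γ) = min(1, 1 − 0.682 + 0.000) = min(1, 0.318) = 0.318
((β ↔ β) → β) → (γ → ~(β → γ)) = min(1, 1 − 0.670 + 0.318) = min(1, 0.648) = 0.648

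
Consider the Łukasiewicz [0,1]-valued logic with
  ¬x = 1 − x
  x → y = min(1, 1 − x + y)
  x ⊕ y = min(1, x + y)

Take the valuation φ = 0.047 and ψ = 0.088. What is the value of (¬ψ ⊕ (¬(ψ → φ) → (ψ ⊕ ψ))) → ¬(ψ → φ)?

¬ψ = 1 − 0.088 = 0.912
ψ → φ = min(1, 1 − 0.088 + 0.047) = min(1, 0.959) = 0.959
¬(ψ → φ) = 1 − 0.959 = 0.041
ψ ⊕ ψ = min(1, 0.088 + 0.088) = min(1, 0.176) = 0.176
¬(ψ → φ) → (ψ ⊕ ψ) = min(1, 1 − 0.041 + 0.176) = min(1, 1.135) = 1.000
¬ψ ⊕ (¬(ψ → φ) → (ψ ⊕ ψ)) = min(1, 0.912 + 1.000) = min(1, 1.912) = 1.000
(¬ψ ⊕ (¬(ψ → φ) → (ψ ⊕ ψ))) → ¬(ψ → φ) = min(1, 1 − 1.000 + 0.041) = min(1, 0.041) = 0.041

0.041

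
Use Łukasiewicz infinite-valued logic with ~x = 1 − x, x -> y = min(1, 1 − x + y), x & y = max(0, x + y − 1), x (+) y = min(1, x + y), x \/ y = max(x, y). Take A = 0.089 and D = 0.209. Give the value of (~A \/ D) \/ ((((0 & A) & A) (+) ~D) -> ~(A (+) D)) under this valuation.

0.911

~A = 1 − 0.089 = 0.911
~A \/ D = max(0.911, 0.209) = 0.911
0 & A = max(0, 0.000 + 0.089 − 1) = max(0, -0.911) = 0.000
(0 & A) & A = max(0, 0.000 + 0.089 − 1) = max(0, -0.911) = 0.000
~D = 1 − 0.209 = 0.791
((0 & A) & A) (+) ~D = min(1, 0.000 + 0.791) = min(1, 0.791) = 0.791
A (+) D = min(1, 0.089 + 0.209) = min(1, 0.298) = 0.298
~(A (+) D) = 1 − 0.298 = 0.702
(((0 & A) & A) (+) ~D) -> ~(A (+) D) = min(1, 1 − 0.791 + 0.702) = min(1, 0.911) = 0.911
(~A \/ D) \/ ((((0 & A) & A) (+) ~D) -> ~(A (+) D)) = max(0.911, 0.911) = 0.911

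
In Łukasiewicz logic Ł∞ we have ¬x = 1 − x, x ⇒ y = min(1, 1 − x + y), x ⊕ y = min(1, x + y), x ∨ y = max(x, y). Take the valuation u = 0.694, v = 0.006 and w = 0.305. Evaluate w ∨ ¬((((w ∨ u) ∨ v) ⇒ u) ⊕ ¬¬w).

0.305

w ∨ u = max(0.305, 0.694) = 0.694
(w ∨ u) ∨ v = max(0.694, 0.006) = 0.694
((w ∨ u) ∨ v) ⇒ u = min(1, 1 − 0.694 + 0.694) = min(1, 1.000) = 1.000
¬w = 1 − 0.305 = 0.695
¬¬w = 1 − 0.695 = 0.305
(((w ∨ u) ∨ v) ⇒ u) ⊕ ¬¬w = min(1, 1.000 + 0.305) = min(1, 1.305) = 1.000
¬((((w ∨ u) ∨ v) ⇒ u) ⊕ ¬¬w) = 1 − 1.000 = 0.000
w ∨ ¬((((w ∨ u) ∨ v) ⇒ u) ⊕ ¬¬w) = max(0.305, 0.000) = 0.305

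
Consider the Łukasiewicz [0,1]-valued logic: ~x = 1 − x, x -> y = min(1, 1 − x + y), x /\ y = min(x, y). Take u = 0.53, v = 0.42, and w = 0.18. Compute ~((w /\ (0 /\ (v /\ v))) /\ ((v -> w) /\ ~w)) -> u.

v /\ v = min(0.42, 0.42) = 0.42
0 /\ (v /\ v) = min(0.00, 0.42) = 0.00
w /\ (0 /\ (v /\ v)) = min(0.18, 0.00) = 0.00
v -> w = min(1, 1 − 0.42 + 0.18) = min(1, 0.76) = 0.76
~w = 1 − 0.18 = 0.82
(v -> w) /\ ~w = min(0.76, 0.82) = 0.76
(w /\ (0 /\ (v /\ v))) /\ ((v -> w) /\ ~w) = min(0.00, 0.76) = 0.00
~((w /\ (0 /\ (v /\ v))) /\ ((v -> w) /\ ~w)) = 1 − 0.00 = 1.00
~((w /\ (0 /\ (v /\ v))) /\ ((v -> w) /\ ~w)) -> u = min(1, 1 − 1.00 + 0.53) = min(1, 0.53) = 0.53

0.53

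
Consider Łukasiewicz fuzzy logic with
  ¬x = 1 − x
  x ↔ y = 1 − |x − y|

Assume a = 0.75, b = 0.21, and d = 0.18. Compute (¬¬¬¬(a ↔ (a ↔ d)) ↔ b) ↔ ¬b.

0.74

a ↔ d = 1 − |0.75 − 0.18| = 1 − 0.57 = 0.43
a ↔ (a ↔ d) = 1 − |0.75 − 0.43| = 1 − 0.32 = 0.68
¬(a ↔ (a ↔ d)) = 1 − 0.68 = 0.32
¬¬(a ↔ (a ↔ d)) = 1 − 0.32 = 0.68
¬¬¬(a ↔ (a ↔ d)) = 1 − 0.68 = 0.32
¬¬¬¬(a ↔ (a ↔ d)) = 1 − 0.32 = 0.68
¬¬¬¬(a ↔ (a ↔ d)) ↔ b = 1 − |0.68 − 0.21| = 1 − 0.47 = 0.53
¬b = 1 − 0.21 = 0.79
(¬¬¬¬(a ↔ (a ↔ d)) ↔ b) ↔ ¬b = 1 − |0.53 − 0.79| = 1 − 0.26 = 0.74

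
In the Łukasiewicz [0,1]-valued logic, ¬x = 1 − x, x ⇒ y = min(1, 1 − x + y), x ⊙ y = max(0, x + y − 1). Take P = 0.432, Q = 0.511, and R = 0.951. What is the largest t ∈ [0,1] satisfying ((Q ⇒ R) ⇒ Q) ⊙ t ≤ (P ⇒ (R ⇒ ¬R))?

Q ⇒ R = min(1, 1 − 0.511 + 0.951) = min(1, 1.440) = 1.000
(Q ⇒ R) ⇒ Q = min(1, 1 − 1.000 + 0.511) = min(1, 0.511) = 0.511
So the left factor is (Q ⇒ R) ⇒ Q = 0.511.
¬R = 1 − 0.951 = 0.049
R ⇒ ¬R = min(1, 1 − 0.951 + 0.049) = min(1, 0.098) = 0.098
P ⇒ (R ⇒ ¬R) = min(1, 1 − 0.432 + 0.098) = min(1, 0.666) = 0.666
So the right-hand bound is P ⇒ (R ⇒ ¬R) = 0.666.
The residuum of the Łukasiewicz t-norm gives the supremum: min(1, 1 − 0.511 + 0.666).
1 − 0.511 + 0.666 = 1.155, so t = min(1, 1.155) = 1.000.
Check: 0.511 ⊙ 1.000 = max(0, 0.511) = 0.511 ≤ 0.666.

1.000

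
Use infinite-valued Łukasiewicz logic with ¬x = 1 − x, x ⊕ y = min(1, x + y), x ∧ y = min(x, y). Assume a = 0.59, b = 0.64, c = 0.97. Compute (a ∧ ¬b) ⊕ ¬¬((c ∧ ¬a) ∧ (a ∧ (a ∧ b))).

¬b = 1 − 0.64 = 0.36
a ∧ ¬b = min(0.59, 0.36) = 0.36
¬a = 1 − 0.59 = 0.41
c ∧ ¬a = min(0.97, 0.41) = 0.41
a ∧ b = min(0.59, 0.64) = 0.59
a ∧ (a ∧ b) = min(0.59, 0.59) = 0.59
(c ∧ ¬a) ∧ (a ∧ (a ∧ b)) = min(0.41, 0.59) = 0.41
¬((c ∧ ¬a) ∧ (a ∧ (a ∧ b))) = 1 − 0.41 = 0.59
¬¬((c ∧ ¬a) ∧ (a ∧ (a ∧ b))) = 1 − 0.59 = 0.41
(a ∧ ¬b) ⊕ ¬¬((c ∧ ¬a) ∧ (a ∧ (a ∧ b))) = min(1, 0.36 + 0.41) = min(1, 0.77) = 0.77

0.77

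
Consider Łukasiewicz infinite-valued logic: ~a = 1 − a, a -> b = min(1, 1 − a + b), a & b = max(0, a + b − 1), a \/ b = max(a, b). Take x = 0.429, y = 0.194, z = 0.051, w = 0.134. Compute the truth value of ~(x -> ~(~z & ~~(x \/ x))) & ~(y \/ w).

~z = 1 − 0.051 = 0.949
x \/ x = max(0.429, 0.429) = 0.429
~(x \/ x) = 1 − 0.429 = 0.571
~~(x \/ x) = 1 − 0.571 = 0.429
~z & ~~(x \/ x) = max(0, 0.949 + 0.429 − 1) = max(0, 0.378) = 0.378
~(~z & ~~(x \/ x)) = 1 − 0.378 = 0.622
x -> ~(~z & ~~(x \/ x)) = min(1, 1 − 0.429 + 0.622) = min(1, 1.193) = 1.000
~(x -> ~(~z & ~~(x \/ x))) = 1 − 1.000 = 0.000
y \/ w = max(0.194, 0.134) = 0.194
~(y \/ w) = 1 − 0.194 = 0.806
~(x -> ~(~z & ~~(x \/ x))) & ~(y \/ w) = max(0, 0.000 + 0.806 − 1) = max(0, -0.194) = 0.000

0.000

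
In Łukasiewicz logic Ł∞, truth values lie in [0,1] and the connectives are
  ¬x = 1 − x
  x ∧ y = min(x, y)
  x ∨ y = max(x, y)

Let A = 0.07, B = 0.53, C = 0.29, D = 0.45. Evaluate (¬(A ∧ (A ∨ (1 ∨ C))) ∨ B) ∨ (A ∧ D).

0.93

1 ∨ C = max(1.00, 0.29) = 1.00
A ∨ (1 ∨ C) = max(0.07, 1.00) = 1.00
A ∧ (A ∨ (1 ∨ C)) = min(0.07, 1.00) = 0.07
¬(A ∧ (A ∨ (1 ∨ C))) = 1 − 0.07 = 0.93
¬(A ∧ (A ∨ (1 ∨ C))) ∨ B = max(0.93, 0.53) = 0.93
A ∧ D = min(0.07, 0.45) = 0.07
(¬(A ∧ (A ∨ (1 ∨ C))) ∨ B) ∨ (A ∧ D) = max(0.93, 0.07) = 0.93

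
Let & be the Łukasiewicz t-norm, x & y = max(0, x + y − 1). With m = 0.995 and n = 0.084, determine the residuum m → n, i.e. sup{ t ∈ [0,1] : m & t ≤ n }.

The residuum of the Łukasiewicz t-norm gives the supremum: min(1, 1 − 0.995 + 0.084).
1 − 0.995 + 0.084 = 0.089, so t = min(1, 0.089) = 0.089.
Check: 0.995 & 0.089 = max(0, 0.084) = 0.084 ≤ 0.084.

0.089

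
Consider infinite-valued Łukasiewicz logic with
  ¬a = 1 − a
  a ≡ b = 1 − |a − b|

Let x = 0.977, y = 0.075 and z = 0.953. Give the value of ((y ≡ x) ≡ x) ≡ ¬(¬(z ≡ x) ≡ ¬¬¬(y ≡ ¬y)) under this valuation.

0.295

y ≡ x = 1 − |0.075 − 0.977| = 1 − 0.902 = 0.098
(y ≡ x) ≡ x = 1 − |0.098 − 0.977| = 1 − 0.879 = 0.121
z ≡ x = 1 − |0.953 − 0.977| = 1 − 0.024 = 0.976
¬(z ≡ x) = 1 − 0.976 = 0.024
¬y = 1 − 0.075 = 0.925
y ≡ ¬y = 1 − |0.075 − 0.925| = 1 − 0.850 = 0.150
¬(y ≡ ¬y) = 1 − 0.150 = 0.850
¬¬(y ≡ ¬y) = 1 − 0.850 = 0.150
¬¬¬(y ≡ ¬y) = 1 − 0.150 = 0.850
¬(z ≡ x) ≡ ¬¬¬(y ≡ ¬y) = 1 − |0.024 − 0.850| = 1 − 0.826 = 0.174
¬(¬(z ≡ x) ≡ ¬¬¬(y ≡ ¬y)) = 1 − 0.174 = 0.826
((y ≡ x) ≡ x) ≡ ¬(¬(z ≡ x) ≡ ¬¬¬(y ≡ ¬y)) = 1 − |0.121 − 0.826| = 1 − 0.705 = 0.295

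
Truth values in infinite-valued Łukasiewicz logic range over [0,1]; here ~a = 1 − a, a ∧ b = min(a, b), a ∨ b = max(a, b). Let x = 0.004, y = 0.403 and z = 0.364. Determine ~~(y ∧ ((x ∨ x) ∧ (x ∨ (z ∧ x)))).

0.004

x ∨ x = max(0.004, 0.004) = 0.004
z ∧ x = min(0.364, 0.004) = 0.004
x ∨ (z ∧ x) = max(0.004, 0.004) = 0.004
(x ∨ x) ∧ (x ∨ (z ∧ x)) = min(0.004, 0.004) = 0.004
y ∧ ((x ∨ x) ∧ (x ∨ (z ∧ x))) = min(0.403, 0.004) = 0.004
~(y ∧ ((x ∨ x) ∧ (x ∨ (z ∧ x)))) = 1 − 0.004 = 0.996
~~(y ∧ ((x ∨ x) ∧ (x ∨ (z ∧ x)))) = 1 − 0.996 = 0.004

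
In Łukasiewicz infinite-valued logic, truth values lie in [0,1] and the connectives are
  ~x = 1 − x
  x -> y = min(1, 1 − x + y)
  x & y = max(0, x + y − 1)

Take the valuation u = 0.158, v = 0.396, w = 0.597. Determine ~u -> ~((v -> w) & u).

~u = 1 − 0.158 = 0.842
v -> w = min(1, 1 − 0.396 + 0.597) = min(1, 1.201) = 1.000
(v -> w) & u = max(0, 1.000 + 0.158 − 1) = max(0, 0.158) = 0.158
~((v -> w) & u) = 1 − 0.158 = 0.842
~u -> ~((v -> w) & u) = min(1, 1 − 0.842 + 0.842) = min(1, 1.000) = 1.000

1.000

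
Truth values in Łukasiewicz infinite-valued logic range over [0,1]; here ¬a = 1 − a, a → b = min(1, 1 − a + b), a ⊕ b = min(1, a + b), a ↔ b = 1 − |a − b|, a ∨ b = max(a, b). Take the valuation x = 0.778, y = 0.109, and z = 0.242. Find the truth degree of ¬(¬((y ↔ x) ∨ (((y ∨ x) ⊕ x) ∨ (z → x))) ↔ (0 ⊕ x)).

y ↔ x = 1 − |0.109 − 0.778| = 1 − 0.669 = 0.331
y ∨ x = max(0.109, 0.778) = 0.778
(y ∨ x) ⊕ x = min(1, 0.778 + 0.778) = min(1, 1.556) = 1.000
z → x = min(1, 1 − 0.242 + 0.778) = min(1, 1.536) = 1.000
((y ∨ x) ⊕ x) ∨ (z → x) = max(1.000, 1.000) = 1.000
(y ↔ x) ∨ (((y ∨ x) ⊕ x) ∨ (z → x)) = max(0.331, 1.000) = 1.000
¬((y ↔ x) ∨ (((y ∨ x) ⊕ x) ∨ (z → x))) = 1 − 1.000 = 0.000
0 ⊕ x = min(1, 0.000 + 0.778) = min(1, 0.778) = 0.778
¬((y ↔ x) ∨ (((y ∨ x) ⊕ x) ∨ (z → x))) ↔ (0 ⊕ x) = 1 − |0.000 − 0.778| = 1 − 0.778 = 0.222
¬(¬((y ↔ x) ∨ (((y ∨ x) ⊕ x) ∨ (z → x))) ↔ (0 ⊕ x)) = 1 − 0.222 = 0.778

0.778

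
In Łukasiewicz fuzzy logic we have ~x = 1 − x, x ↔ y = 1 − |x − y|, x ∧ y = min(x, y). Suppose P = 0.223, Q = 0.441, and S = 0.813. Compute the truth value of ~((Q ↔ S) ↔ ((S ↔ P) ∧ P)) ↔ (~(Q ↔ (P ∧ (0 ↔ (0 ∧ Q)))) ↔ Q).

0.628

Q ↔ S = 1 − |0.441 − 0.813| = 1 − 0.372 = 0.628
S ↔ P = 1 − |0.813 − 0.223| = 1 − 0.590 = 0.410
(S ↔ P) ∧ P = min(0.410, 0.223) = 0.223
(Q ↔ S) ↔ ((S ↔ P) ∧ P) = 1 − |0.628 − 0.223| = 1 − 0.405 = 0.595
~((Q ↔ S) ↔ ((S ↔ P) ∧ P)) = 1 − 0.595 = 0.405
0 ∧ Q = min(0.000, 0.441) = 0.000
0 ↔ (0 ∧ Q) = 1 − |0.000 − 0.000| = 1 − 0.000 = 1.000
P ∧ (0 ↔ (0 ∧ Q)) = min(0.223, 1.000) = 0.223
Q ↔ (P ∧ (0 ↔ (0 ∧ Q))) = 1 − |0.441 − 0.223| = 1 − 0.218 = 0.782
~(Q ↔ (P ∧ (0 ↔ (0 ∧ Q)))) = 1 − 0.782 = 0.218
~(Q ↔ (P ∧ (0 ↔ (0 ∧ Q)))) ↔ Q = 1 − |0.218 − 0.441| = 1 − 0.223 = 0.777
~((Q ↔ S) ↔ ((S ↔ P) ∧ P)) ↔ (~(Q ↔ (P ∧ (0 ↔ (0 ∧ Q)))) ↔ Q) = 1 − |0.405 − 0.777| = 1 − 0.372 = 0.628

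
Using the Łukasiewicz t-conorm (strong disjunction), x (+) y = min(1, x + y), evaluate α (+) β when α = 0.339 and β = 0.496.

0.835

α (+) β = min(1, 0.339 + 0.496) = min(1, 0.835) = 0.835
For comparison, the Gödel t-conorm max(x, y) would give 0.496.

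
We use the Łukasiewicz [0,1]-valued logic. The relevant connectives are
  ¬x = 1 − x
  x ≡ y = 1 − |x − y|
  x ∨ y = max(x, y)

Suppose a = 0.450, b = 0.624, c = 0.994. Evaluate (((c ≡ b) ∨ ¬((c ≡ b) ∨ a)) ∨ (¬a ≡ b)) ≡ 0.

c ≡ b = 1 − |0.994 − 0.624| = 1 − 0.370 = 0.630
(c ≡ b) ∨ a = max(0.630, 0.450) = 0.630
¬((c ≡ b) ∨ a) = 1 − 0.630 = 0.370
(c ≡ b) ∨ ¬((c ≡ b) ∨ a) = max(0.630, 0.370) = 0.630
¬a = 1 − 0.450 = 0.550
¬a ≡ b = 1 − |0.550 − 0.624| = 1 − 0.074 = 0.926
((c ≡ b) ∨ ¬((c ≡ b) ∨ a)) ∨ (¬a ≡ b) = max(0.630, 0.926) = 0.926
(((c ≡ b) ∨ ¬((c ≡ b) ∨ a)) ∨ (¬a ≡ b)) ≡ 0 = 1 − |0.926 − 0.000| = 1 − 0.926 = 0.074

0.074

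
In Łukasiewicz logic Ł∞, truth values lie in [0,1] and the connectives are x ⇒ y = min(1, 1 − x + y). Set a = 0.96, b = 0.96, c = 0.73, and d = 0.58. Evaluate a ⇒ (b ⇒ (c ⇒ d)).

c ⇒ d = min(1, 1 − 0.73 + 0.58) = min(1, 0.85) = 0.85
b ⇒ (c ⇒ d) = min(1, 1 − 0.96 + 0.85) = min(1, 0.89) = 0.89
a ⇒ (b ⇒ (c ⇒ d)) = min(1, 1 − 0.96 + 0.89) = min(1, 0.93) = 0.93

0.93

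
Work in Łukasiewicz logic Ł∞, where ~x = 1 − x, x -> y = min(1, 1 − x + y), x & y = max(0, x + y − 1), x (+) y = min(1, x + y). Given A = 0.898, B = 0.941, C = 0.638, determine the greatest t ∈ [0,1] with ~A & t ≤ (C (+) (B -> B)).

~A = 1 − 0.898 = 0.102
So the left factor is ~A = 0.102.
B -> B = min(1, 1 − 0.941 + 0.941) = min(1, 1.000) = 1.000
C (+) (B -> B) = min(1, 0.638 + 1.000) = min(1, 1.638) = 1.000
So the right-hand bound is C (+) (B -> B) = 1.000.
The residuum of the Łukasiewicz t-norm gives the supremum: min(1, 1 − 0.102 + 1.000).
1 − 0.102 + 1.000 = 1.898, so t = min(1, 1.898) = 1.000.
Check: 0.102 & 1.000 = max(0, 0.102) = 0.102 ≤ 1.000.

1.000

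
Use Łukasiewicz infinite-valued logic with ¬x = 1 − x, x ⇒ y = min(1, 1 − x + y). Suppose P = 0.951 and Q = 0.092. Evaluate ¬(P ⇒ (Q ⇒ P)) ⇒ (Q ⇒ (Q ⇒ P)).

Q ⇒ P = min(1, 1 − 0.092 + 0.951) = min(1, 1.859) = 1.000
P ⇒ (Q ⇒ P) = min(1, 1 − 0.951 + 1.000) = min(1, 1.049) = 1.000
¬(P ⇒ (Q ⇒ P)) = 1 − 1.000 = 0.000
Q ⇒ (Q ⇒ P) = min(1, 1 − 0.092 + 1.000) = min(1, 1.908) = 1.000
¬(P ⇒ (Q ⇒ P)) ⇒ (Q ⇒ (Q ⇒ P)) = min(1, 1 − 0.000 + 1.000) = min(1, 2.000) = 1.000

1.000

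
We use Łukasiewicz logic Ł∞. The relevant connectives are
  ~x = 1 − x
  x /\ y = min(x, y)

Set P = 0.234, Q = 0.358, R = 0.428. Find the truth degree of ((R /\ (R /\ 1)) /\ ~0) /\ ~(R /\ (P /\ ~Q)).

0.428

R /\ 1 = min(0.428, 1.000) = 0.428
R /\ (R /\ 1) = min(0.428, 0.428) = 0.428
~0 = 1 − 0.000 = 1.000
(R /\ (R /\ 1)) /\ ~0 = min(0.428, 1.000) = 0.428
~Q = 1 − 0.358 = 0.642
P /\ ~Q = min(0.234, 0.642) = 0.234
R /\ (P /\ ~Q) = min(0.428, 0.234) = 0.234
~(R /\ (P /\ ~Q)) = 1 − 0.234 = 0.766
((R /\ (R /\ 1)) /\ ~0) /\ ~(R /\ (P /\ ~Q)) = min(0.428, 0.766) = 0.428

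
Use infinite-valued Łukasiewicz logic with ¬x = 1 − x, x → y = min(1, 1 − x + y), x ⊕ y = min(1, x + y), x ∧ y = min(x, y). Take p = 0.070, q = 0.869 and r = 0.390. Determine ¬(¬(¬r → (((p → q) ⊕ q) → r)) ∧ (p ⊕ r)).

¬r = 1 − 0.390 = 0.610
p → q = min(1, 1 − 0.070 + 0.869) = min(1, 1.799) = 1.000
(p → q) ⊕ q = min(1, 1.000 + 0.869) = min(1, 1.869) = 1.000
((p → q) ⊕ q) → r = min(1, 1 − 1.000 + 0.390) = min(1, 0.390) = 0.390
¬r → (((p → q) ⊕ q) → r) = min(1, 1 − 0.610 + 0.390) = min(1, 0.780) = 0.780
¬(¬r → (((p → q) ⊕ q) → r)) = 1 − 0.780 = 0.220
p ⊕ r = min(1, 0.070 + 0.390) = min(1, 0.460) = 0.460
¬(¬r → (((p → q) ⊕ q) → r)) ∧ (p ⊕ r) = min(0.220, 0.460) = 0.220
¬(¬(¬r → (((p → q) ⊕ q) → r)) ∧ (p ⊕ r)) = 1 − 0.220 = 0.780

0.780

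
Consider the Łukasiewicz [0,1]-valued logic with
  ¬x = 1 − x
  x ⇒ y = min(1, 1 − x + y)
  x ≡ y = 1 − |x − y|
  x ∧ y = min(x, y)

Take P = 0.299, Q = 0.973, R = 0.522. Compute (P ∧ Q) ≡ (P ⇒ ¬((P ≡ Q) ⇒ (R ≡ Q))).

P ∧ Q = min(0.299, 0.973) = 0.299
P ≡ Q = 1 − |0.299 − 0.973| = 1 − 0.674 = 0.326
R ≡ Q = 1 − |0.522 − 0.973| = 1 − 0.451 = 0.549
(P ≡ Q) ⇒ (R ≡ Q) = min(1, 1 − 0.326 + 0.549) = min(1, 1.223) = 1.000
¬((P ≡ Q) ⇒ (R ≡ Q)) = 1 − 1.000 = 0.000
P ⇒ ¬((P ≡ Q) ⇒ (R ≡ Q)) = min(1, 1 − 0.299 + 0.000) = min(1, 0.701) = 0.701
(P ∧ Q) ≡ (P ⇒ ¬((P ≡ Q) ⇒ (R ≡ Q))) = 1 − |0.299 − 0.701| = 1 − 0.402 = 0.598

0.598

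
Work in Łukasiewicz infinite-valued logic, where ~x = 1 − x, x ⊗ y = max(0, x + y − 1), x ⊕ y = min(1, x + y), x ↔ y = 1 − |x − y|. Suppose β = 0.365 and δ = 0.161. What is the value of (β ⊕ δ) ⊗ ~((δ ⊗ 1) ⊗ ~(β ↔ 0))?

0.526

β ⊕ δ = min(1, 0.365 + 0.161) = min(1, 0.526) = 0.526
δ ⊗ 1 = max(0, 0.161 + 1.000 − 1) = max(0, 0.161) = 0.161
β ↔ 0 = 1 − |0.365 − 0.000| = 1 − 0.365 = 0.635
~(β ↔ 0) = 1 − 0.635 = 0.365
(δ ⊗ 1) ⊗ ~(β ↔ 0) = max(0, 0.161 + 0.365 − 1) = max(0, -0.474) = 0.000
~((δ ⊗ 1) ⊗ ~(β ↔ 0)) = 1 − 0.000 = 1.000
(β ⊕ δ) ⊗ ~((δ ⊗ 1) ⊗ ~(β ↔ 0)) = max(0, 0.526 + 1.000 − 1) = max(0, 0.526) = 0.526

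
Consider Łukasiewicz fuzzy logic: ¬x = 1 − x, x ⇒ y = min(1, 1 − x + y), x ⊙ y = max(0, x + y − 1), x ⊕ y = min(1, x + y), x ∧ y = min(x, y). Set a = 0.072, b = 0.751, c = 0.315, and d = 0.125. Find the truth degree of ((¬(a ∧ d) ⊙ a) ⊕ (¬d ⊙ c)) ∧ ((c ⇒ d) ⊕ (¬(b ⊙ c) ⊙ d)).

a ∧ d = min(0.072, 0.125) = 0.072
¬(a ∧ d) = 1 − 0.072 = 0.928
¬(a ∧ d) ⊙ a = max(0, 0.928 + 0.072 − 1) = max(0, 0.000) = 0.000
¬d = 1 − 0.125 = 0.875
¬d ⊙ c = max(0, 0.875 + 0.315 − 1) = max(0, 0.190) = 0.190
(¬(a ∧ d) ⊙ a) ⊕ (¬d ⊙ c) = min(1, 0.000 + 0.190) = min(1, 0.190) = 0.190
c ⇒ d = min(1, 1 − 0.315 + 0.125) = min(1, 0.810) = 0.810
b ⊙ c = max(0, 0.751 + 0.315 − 1) = max(0, 0.066) = 0.066
¬(b ⊙ c) = 1 − 0.066 = 0.934
¬(b ⊙ c) ⊙ d = max(0, 0.934 + 0.125 − 1) = max(0, 0.059) = 0.059
(c ⇒ d) ⊕ (¬(b ⊙ c) ⊙ d) = min(1, 0.810 + 0.059) = min(1, 0.869) = 0.869
((¬(a ∧ d) ⊙ a) ⊕ (¬d ⊙ c)) ∧ ((c ⇒ d) ⊕ (¬(b ⊙ c) ⊙ d)) = min(0.190, 0.869) = 0.190

0.190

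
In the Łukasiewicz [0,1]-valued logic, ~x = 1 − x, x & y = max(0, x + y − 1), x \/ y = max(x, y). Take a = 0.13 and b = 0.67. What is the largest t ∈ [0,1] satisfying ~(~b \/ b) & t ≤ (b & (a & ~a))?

0.67

~b = 1 − 0.67 = 0.33
~b \/ b = max(0.33, 0.67) = 0.67
~(~b \/ b) = 1 − 0.67 = 0.33
So the left factor is ~(~b \/ b) = 0.33.
~a = 1 − 0.13 = 0.87
a & ~a = max(0, 0.13 + 0.87 − 1) = max(0, 0.00) = 0.00
b & (a & ~a) = max(0, 0.67 + 0.00 − 1) = max(0, -0.33) = 0.00
So the right-hand bound is b & (a & ~a) = 0.00.
The residuum of the Łukasiewicz t-norm gives the supremum: min(1, 1 − 0.33 + 0.00).
1 − 0.33 + 0.00 = 0.67, so t = min(1, 0.67) = 0.67.
Check: 0.33 & 0.67 = max(0, 0.00) = 0.00 ≤ 0.00.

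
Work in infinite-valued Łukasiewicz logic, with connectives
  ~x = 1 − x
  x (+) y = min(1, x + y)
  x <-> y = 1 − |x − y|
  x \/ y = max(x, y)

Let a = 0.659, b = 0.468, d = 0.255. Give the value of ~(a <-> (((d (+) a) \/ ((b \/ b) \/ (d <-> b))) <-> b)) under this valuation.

d (+) a = min(1, 0.255 + 0.659) = min(1, 0.914) = 0.914
b \/ b = max(0.468, 0.468) = 0.468
d <-> b = 1 − |0.255 − 0.468| = 1 − 0.213 = 0.787
(b \/ b) \/ (d <-> b) = max(0.468, 0.787) = 0.787
(d (+) a) \/ ((b \/ b) \/ (d <-> b)) = max(0.914, 0.787) = 0.914
((d (+) a) \/ ((b \/ b) \/ (d <-> b))) <-> b = 1 − |0.914 − 0.468| = 1 − 0.446 = 0.554
a <-> (((d (+) a) \/ ((b \/ b) \/ (d <-> b))) <-> b) = 1 − |0.659 − 0.554| = 1 − 0.105 = 0.895
~(a <-> (((d (+) a) \/ ((b \/ b) \/ (d <-> b))) <-> b)) = 1 − 0.895 = 0.105

0.105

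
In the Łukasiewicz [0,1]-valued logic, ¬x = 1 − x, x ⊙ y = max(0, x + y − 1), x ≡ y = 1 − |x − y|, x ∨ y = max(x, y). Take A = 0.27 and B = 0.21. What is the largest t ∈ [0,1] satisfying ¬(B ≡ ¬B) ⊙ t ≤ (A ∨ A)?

¬B = 1 − 0.21 = 0.79
B ≡ ¬B = 1 − |0.21 − 0.79| = 1 − 0.58 = 0.42
¬(B ≡ ¬B) = 1 − 0.42 = 0.58
So the left factor is ¬(B ≡ ¬B) = 0.58.
A ∨ A = max(0.27, 0.27) = 0.27
So the right-hand bound is A ∨ A = 0.27.
The residuum of the Łukasiewicz t-norm gives the supremum: min(1, 1 − 0.58 + 0.27).
1 − 0.58 + 0.27 = 0.69, so t = min(1, 0.69) = 0.69.
Check: 0.58 ⊙ 0.69 = max(0, 0.27) = 0.27 ≤ 0.27.

0.69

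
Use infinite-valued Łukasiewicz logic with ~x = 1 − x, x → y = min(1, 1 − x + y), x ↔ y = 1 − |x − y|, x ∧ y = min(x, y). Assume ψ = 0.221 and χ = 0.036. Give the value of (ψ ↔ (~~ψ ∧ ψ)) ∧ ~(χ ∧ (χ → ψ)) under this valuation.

~ψ = 1 − 0.221 = 0.779
~~ψ = 1 − 0.779 = 0.221
~~ψ ∧ ψ = min(0.221, 0.221) = 0.221
ψ ↔ (~~ψ ∧ ψ) = 1 − |0.221 − 0.221| = 1 − 0.000 = 1.000
χ → ψ = min(1, 1 − 0.036 + 0.221) = min(1, 1.185) = 1.000
χ ∧ (χ → ψ) = min(0.036, 1.000) = 0.036
~(χ ∧ (χ → ψ)) = 1 − 0.036 = 0.964
(ψ ↔ (~~ψ ∧ ψ)) ∧ ~(χ ∧ (χ → ψ)) = min(1.000, 0.964) = 0.964

0.964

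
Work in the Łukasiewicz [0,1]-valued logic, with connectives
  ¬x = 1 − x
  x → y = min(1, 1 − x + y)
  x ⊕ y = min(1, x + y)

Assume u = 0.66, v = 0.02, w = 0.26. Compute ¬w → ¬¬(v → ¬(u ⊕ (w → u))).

¬w = 1 − 0.26 = 0.74
w → u = min(1, 1 − 0.26 + 0.66) = min(1, 1.40) = 1.00
u ⊕ (w → u) = min(1, 0.66 + 1.00) = min(1, 1.66) = 1.00
¬(u ⊕ (w → u)) = 1 − 1.00 = 0.00
v → ¬(u ⊕ (w → u)) = min(1, 1 − 0.02 + 0.00) = min(1, 0.98) = 0.98
¬(v → ¬(u ⊕ (w → u))) = 1 − 0.98 = 0.02
¬¬(v → ¬(u ⊕ (w → u))) = 1 − 0.02 = 0.98
¬w → ¬¬(v → ¬(u ⊕ (w → u))) = min(1, 1 − 0.74 + 0.98) = min(1, 1.24) = 1.00

1.00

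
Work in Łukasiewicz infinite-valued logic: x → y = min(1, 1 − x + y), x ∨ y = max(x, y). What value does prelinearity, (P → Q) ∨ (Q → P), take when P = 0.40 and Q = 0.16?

1.00

P → Q = min(1, 1 − 0.40 + 0.16) = min(1, 0.76) = 0.76
Q → P = min(1, 1 − 0.16 + 0.40) = min(1, 1.24) = 1.00
(P → Q) ∨ (Q → P) = max(0.76, 1.00) = 1.00
(As expected: a Ł∞-tautology — holds in every MV-chain.)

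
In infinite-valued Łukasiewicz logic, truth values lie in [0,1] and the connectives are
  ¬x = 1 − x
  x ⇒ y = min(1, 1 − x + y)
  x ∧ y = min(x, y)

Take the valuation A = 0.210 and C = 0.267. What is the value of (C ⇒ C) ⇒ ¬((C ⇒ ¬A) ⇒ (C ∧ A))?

C ⇒ C = min(1, 1 − 0.267 + 0.267) = min(1, 1.000) = 1.000
¬A = 1 − 0.210 = 0.790
C ⇒ ¬A = min(1, 1 − 0.267 + 0.790) = min(1, 1.523) = 1.000
C ∧ A = min(0.267, 0.210) = 0.210
(C ⇒ ¬A) ⇒ (C ∧ A) = min(1, 1 − 1.000 + 0.210) = min(1, 0.210) = 0.210
¬((C ⇒ ¬A) ⇒ (C ∧ A)) = 1 − 0.210 = 0.790
(C ⇒ C) ⇒ ¬((C ⇒ ¬A) ⇒ (C ∧ A)) = min(1, 1 − 1.000 + 0.790) = min(1, 0.790) = 0.790

0.790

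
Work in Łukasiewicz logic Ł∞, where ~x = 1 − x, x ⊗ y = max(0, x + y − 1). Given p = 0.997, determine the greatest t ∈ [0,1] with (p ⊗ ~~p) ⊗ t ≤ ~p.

0.009

~p = 1 − 0.997 = 0.003
~~p = 1 − 0.003 = 0.997
p ⊗ ~~p = max(0, 0.997 + 0.997 − 1) = max(0, 0.994) = 0.994
So the left factor is p ⊗ ~~p = 0.994.
So the right-hand bound is ~p = 0.003.
The residuum of the Łukasiewicz t-norm gives the supremum: min(1, 1 − 0.994 + 0.003).
1 − 0.994 + 0.003 = 0.009, so t = min(1, 0.009) = 0.009.
Check: 0.994 ⊗ 0.009 = max(0, 0.003) = 0.003 ≤ 0.003.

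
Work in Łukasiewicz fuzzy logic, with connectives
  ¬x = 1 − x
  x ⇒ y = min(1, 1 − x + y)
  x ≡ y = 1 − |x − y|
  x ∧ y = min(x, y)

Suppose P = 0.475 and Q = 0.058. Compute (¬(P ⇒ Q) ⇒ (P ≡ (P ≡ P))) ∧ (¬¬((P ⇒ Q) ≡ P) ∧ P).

P ⇒ Q = min(1, 1 − 0.475 + 0.058) = min(1, 0.583) = 0.583
¬(P ⇒ Q) = 1 − 0.583 = 0.417
P ≡ P = 1 − |0.475 − 0.475| = 1 − 0.000 = 1.000
P ≡ (P ≡ P) = 1 − |0.475 − 1.000| = 1 − 0.525 = 0.475
¬(P ⇒ Q) ⇒ (P ≡ (P ≡ P)) = min(1, 1 − 0.417 + 0.475) = min(1, 1.058) = 1.000
(P ⇒ Q) ≡ P = 1 − |0.583 − 0.475| = 1 − 0.108 = 0.892
¬((P ⇒ Q) ≡ P) = 1 − 0.892 = 0.108
¬¬((P ⇒ Q) ≡ P) = 1 − 0.108 = 0.892
¬¬((P ⇒ Q) ≡ P) ∧ P = min(0.892, 0.475) = 0.475
(¬(P ⇒ Q) ⇒ (P ≡ (P ≡ P))) ∧ (¬¬((P ⇒ Q) ≡ P) ∧ P) = min(1.000, 0.475) = 0.475

0.475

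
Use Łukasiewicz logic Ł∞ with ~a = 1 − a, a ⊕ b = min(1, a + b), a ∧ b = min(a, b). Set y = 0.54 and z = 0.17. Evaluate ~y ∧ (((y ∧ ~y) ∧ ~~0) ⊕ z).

~y = 1 − 0.54 = 0.46
y ∧ ~y = min(0.54, 0.46) = 0.46
~0 = 1 − 0.00 = 1.00
~~0 = 1 − 1.00 = 0.00
(y ∧ ~y) ∧ ~~0 = min(0.46, 0.00) = 0.00
((y ∧ ~y) ∧ ~~0) ⊕ z = min(1, 0.00 + 0.17) = min(1, 0.17) = 0.17
~y ∧ (((y ∧ ~y) ∧ ~~0) ⊕ z) = min(0.46, 0.17) = 0.17

0.17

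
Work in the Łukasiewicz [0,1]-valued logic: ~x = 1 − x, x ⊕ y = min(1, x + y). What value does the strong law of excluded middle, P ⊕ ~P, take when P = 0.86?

~P = 1 − 0.86 = 0.14
P ⊕ ~P = min(1, 0.86 + 0.14) = min(1, 1.00) = 1.00
(As expected: always 1 in Ł∞ since a ⊕ (1−a) = 1.)

1.00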